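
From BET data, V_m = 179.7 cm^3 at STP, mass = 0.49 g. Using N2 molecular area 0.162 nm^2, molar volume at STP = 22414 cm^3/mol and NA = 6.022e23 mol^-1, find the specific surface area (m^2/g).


Number of moles in monolayer = V_m / 22414 = 179.7 / 22414 = 0.00801731
Number of molecules = moles * NA = 0.00801731 * 6.022e23
SA = molecules * sigma / mass
SA = (179.7 / 22414) * 6.022e23 * 0.162e-18 / 0.49
SA = 1596.2 m^2/g

1596.2


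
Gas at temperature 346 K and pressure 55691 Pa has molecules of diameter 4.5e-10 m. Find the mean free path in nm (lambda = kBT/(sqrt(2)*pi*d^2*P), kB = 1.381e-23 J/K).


Mean free path: lambda = kB*T / (sqrt(2) * pi * d^2 * P)
lambda = 1.381e-23 * 346 / (sqrt(2) * pi * (4.5e-10)^2 * 55691)
lambda = 9.53663e-08 m
lambda = 95.37 nm

95.37


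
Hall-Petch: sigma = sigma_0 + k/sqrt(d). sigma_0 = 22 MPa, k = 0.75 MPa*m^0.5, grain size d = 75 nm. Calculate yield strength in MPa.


d = 75 nm = 7.5e-08 m
sqrt(d) = 0.0002738613
Hall-Petch contribution = k / sqrt(d) = 0.75 / 0.0002738613 = 2738.6 MPa
sigma = sigma_0 + k/sqrt(d) = 22 + 2738.6 = 2760.6 MPa

2760.6


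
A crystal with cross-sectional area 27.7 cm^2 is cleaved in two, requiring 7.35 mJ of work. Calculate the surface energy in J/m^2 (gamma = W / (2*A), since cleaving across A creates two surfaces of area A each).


Convert: A = 27.7 cm^2 = 0.00277 m^2, W = 7.35 mJ = 0.00735 J
Cleaving exposes two faces of area A, so total new surface = 2*A and gamma = W / (2*A)
gamma = 0.00735 / (2 * 0.00277)
gamma = 1.327 J/m^2

1.327


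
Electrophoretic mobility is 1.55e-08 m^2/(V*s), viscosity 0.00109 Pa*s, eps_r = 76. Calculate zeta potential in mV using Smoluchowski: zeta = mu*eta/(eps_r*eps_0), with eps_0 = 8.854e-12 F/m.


Smoluchowski equation: zeta = mu * eta / (eps_r * eps_0)
zeta = 1.55e-08 * 0.00109 / (76 * 8.854e-12)
zeta = 0.025108 V = 25.11 mV

25.11


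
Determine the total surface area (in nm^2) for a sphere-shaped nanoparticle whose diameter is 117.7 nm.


Radius r = 117.7/2 = 58.85 nm
Surface area SA = 4 * pi * r^2
SA = 4 * pi * (58.85)^2
SA = 43521.39 nm^2

43521.39


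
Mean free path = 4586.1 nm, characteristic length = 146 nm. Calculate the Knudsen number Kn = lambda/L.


Knudsen number Kn = lambda / L
Kn = 4586.1 / 146
Kn = 31.4116

31.4116


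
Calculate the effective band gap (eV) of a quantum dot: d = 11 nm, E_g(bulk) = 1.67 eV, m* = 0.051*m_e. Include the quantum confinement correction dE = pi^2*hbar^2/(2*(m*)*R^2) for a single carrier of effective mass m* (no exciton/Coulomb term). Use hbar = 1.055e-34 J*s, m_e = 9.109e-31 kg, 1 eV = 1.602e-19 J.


Radius R = 11/2 nm = 5.5e-09 m
Confinement energy dE = pi^2 * hbar^2 / (2 * m_eff * m_e * R^2)
dE = pi^2 * (1.055e-34)^2 / (2 * 0.051 * 9.109e-31 * (5.5e-09)^2) J, divided by 1.602e-19 J/eV
dE = 0.244 eV
Total band gap = E_g(bulk) + dE = 1.67 + 0.244 = 1.914 eV

1.914


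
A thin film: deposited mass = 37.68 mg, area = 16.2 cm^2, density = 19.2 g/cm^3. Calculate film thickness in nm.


Convert: m = 37.68 mg = 3.7680e-05 kg, A = 16.2 cm^2 = 1.6200e-03 m^2, rho = 19.2 g/cm^3 = 19200 kg/m^3
t = m / (A * rho)
t = 3.7680e-05 / (1.6200e-03 * 19200)
t = 1.2114e-06 m = 1211.4 nm

1211.4


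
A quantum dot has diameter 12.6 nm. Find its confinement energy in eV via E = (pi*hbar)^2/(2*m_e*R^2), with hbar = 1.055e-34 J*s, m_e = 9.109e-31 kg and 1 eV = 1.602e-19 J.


Radius R = 12.6/2 = 6.3 nm = 6.3e-09 m
E = (pi * 1.055e-34)^2 / (2 * 9.109e-31 * (6.3e-09)^2)
E(J) = 1.51923e-21
E = E(J) / 1.602e-19 = 0.0095 eV

0.0095


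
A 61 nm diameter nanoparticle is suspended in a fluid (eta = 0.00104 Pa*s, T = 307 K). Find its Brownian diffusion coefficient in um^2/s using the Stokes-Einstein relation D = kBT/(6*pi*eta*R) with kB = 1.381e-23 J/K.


Radius R = 61/2 = 30.5 nm = 3.05e-08 m
D = kB*T / (6*pi*eta*R)
D = 1.381e-23 * 307 / (6 * pi * 0.00104 * 3.05e-08)
D = 7.09084e-12 m^2/s = 7.091 um^2/s

7.091


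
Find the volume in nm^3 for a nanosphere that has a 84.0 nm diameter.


Radius r = 84.0/2 = 42 nm
Volume V = (4/3) * pi * r^3
V = (4/3) * pi * (42)^3
V = 310339.09 nm^3

310339.09


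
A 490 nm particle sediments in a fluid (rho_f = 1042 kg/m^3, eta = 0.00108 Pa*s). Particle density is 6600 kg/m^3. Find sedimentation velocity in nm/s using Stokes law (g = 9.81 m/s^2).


Radius R = 490/2 nm = 2.45e-07 m
Density difference = 6600 - 1042 = 5558 kg/m^3
v = 2 * R^2 * (rho_p - rho_f) * g / (9 * eta)
v = 2 * (2.45e-07)^2 * 5558 * 9.81 / (9 * 0.00108)
v = 6.73416e-07 m/s = 673.416 nm/s

673.416


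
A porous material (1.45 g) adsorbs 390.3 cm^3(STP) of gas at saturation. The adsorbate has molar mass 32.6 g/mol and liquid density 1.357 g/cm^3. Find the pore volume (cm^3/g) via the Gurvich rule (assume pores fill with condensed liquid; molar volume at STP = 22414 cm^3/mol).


Moles adsorbed n = V_ads / 22414 = 390.3 / 22414 = 1.741322e-02 mol
Liquid volume V_liq = n * M / rho_liq = 1.741322e-02 * 32.6 / 1.357 = 0.41833 cm^3
Specific pore volume V_pore = V_liq / m_sample = 0.41833 / 1.45
V_pore = 0.2885 cm^3/g

0.2885


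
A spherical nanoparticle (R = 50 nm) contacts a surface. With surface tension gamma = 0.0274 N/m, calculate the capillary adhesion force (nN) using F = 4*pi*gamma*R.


Convert radius: R = 50 nm = 5e-08 m
F = 4 * pi * gamma * R
F = 4 * pi * 0.0274 * 5e-08
F = 1.72159e-08 N = 17.2159 nN

17.2159


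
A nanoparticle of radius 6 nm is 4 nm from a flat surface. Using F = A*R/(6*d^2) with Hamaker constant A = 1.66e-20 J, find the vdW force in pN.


Convert to SI: R = 6 nm = 6e-09 m, d = 4 nm = 4e-09 m
F = A * R / (6 * d^2)
F = 1.66e-20 * 6e-09 / (6 * (4e-09)^2)
F = 1.0375e-12 N = 1.038 pN

1.038


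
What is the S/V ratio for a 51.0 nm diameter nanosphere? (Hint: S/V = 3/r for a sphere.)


Radius r = 51.0/2 = 25.5 nm
S/V = 3 / r = 3 / 25.5
S/V = 0.1176 nm^-1

0.1176


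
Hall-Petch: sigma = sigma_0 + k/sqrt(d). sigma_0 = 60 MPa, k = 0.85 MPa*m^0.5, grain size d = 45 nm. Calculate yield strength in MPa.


d = 45 nm = 4.5e-08 m
sqrt(d) = 0.000212132
Hall-Petch contribution = k / sqrt(d) = 0.85 / 0.000212132 = 4006.9 MPa
sigma = sigma_0 + k/sqrt(d) = 60 + 4006.9 = 4066.9 MPa

4066.9


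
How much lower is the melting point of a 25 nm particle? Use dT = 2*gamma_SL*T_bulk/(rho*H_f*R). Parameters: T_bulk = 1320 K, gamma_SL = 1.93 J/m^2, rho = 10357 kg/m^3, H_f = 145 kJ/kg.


Radius R = 25/2 = 12.5 nm = 1.25e-08 m
Convert H_f = 145 kJ/kg = 145000 J/kg
dT = 2 * gamma_SL * T_bulk / (rho * H_f * R)
dT = 2 * 1.93 * 1320 / (10357 * 145000 * 1.25e-08)
dT = 271.4 K

271.4


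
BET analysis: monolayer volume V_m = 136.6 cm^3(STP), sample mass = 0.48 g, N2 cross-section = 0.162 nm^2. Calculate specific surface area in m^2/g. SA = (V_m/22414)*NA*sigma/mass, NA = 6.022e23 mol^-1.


Number of moles in monolayer = V_m / 22414 = 136.6 / 22414 = 0.00609441
Number of molecules = moles * NA = 0.00609441 * 6.022e23
SA = molecules * sigma / mass
SA = (136.6 / 22414) * 6.022e23 * 0.162e-18 / 0.48
SA = 1238.6 m^2/g

1238.6


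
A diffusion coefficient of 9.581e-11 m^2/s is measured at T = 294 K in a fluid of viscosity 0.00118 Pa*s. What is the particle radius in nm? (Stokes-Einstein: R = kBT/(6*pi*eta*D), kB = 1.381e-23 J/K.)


Stokes-Einstein: R = kB*T / (6*pi*eta*D)
R = 1.381e-23 * 294 / (6 * pi * 0.00118 * 9.581e-11)
R = 1.90523e-09 m = 1.91 nm

1.91


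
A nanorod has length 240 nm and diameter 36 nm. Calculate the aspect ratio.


Aspect ratio AR = length / diameter
AR = 240 / 36
AR = 6.67

6.67


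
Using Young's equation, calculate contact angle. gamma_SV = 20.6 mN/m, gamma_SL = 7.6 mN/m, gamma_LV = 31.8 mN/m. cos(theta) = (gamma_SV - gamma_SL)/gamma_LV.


cos(theta) = (gamma_SV - gamma_SL) / gamma_LV
cos(theta) = (20.6 - 7.6) / 31.8
cos(theta) = 0.408805
theta = arccos(0.408805) = 65.87 degrees

65.87


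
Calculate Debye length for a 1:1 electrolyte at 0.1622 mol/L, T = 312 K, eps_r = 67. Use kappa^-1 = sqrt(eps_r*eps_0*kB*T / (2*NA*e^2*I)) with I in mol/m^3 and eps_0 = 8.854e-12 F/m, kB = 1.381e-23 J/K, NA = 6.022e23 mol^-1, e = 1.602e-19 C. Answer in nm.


Ionic strength I = 0.1622 * 1^2 * 1000 = 162.2 mol/m^3
kappa^-1 = sqrt(67 * 8.854e-12 * 1.381e-23 * 312 / (2 * 6.022e23 * (1.602e-19)^2 * 162.2))
kappa^-1 = 0.714 nm

0.714


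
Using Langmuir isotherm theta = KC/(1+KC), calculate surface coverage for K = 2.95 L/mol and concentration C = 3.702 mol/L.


Langmuir isotherm: theta = K*C / (1 + K*C)
K*C = 2.95 * 3.702 = 10.9209
theta = 10.9209 / (1 + 10.9209) = 10.9209 / 11.9209
theta = 0.9161

0.9161


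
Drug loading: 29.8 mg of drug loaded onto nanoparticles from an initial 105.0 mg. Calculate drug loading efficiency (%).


Drug loading efficiency = (drug loaded / drug initial) * 100
DLE = 29.8 / 105.0 * 100
DLE = 0.2838 * 100
DLE = 28.38%

28.38


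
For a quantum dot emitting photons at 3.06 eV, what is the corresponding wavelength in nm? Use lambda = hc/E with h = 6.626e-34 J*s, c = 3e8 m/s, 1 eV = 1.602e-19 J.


Convert energy: E = 3.06 eV = 3.06 * 1.602e-19 = 4.90212e-19 J
lambda = h*c / E = 6.626e-34 * 3e8 / 4.90212e-19
lambda = 4.05498e-07 m = 405.5 nm

405.5


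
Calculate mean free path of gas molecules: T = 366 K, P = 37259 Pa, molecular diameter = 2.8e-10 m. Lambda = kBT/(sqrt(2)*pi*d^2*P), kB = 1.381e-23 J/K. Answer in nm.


Mean free path: lambda = kB*T / (sqrt(2) * pi * d^2 * P)
lambda = 1.381e-23 * 366 / (sqrt(2) * pi * (2.8e-10)^2 * 37259)
lambda = 3.8946e-07 m
lambda = 389.46 nm

389.46


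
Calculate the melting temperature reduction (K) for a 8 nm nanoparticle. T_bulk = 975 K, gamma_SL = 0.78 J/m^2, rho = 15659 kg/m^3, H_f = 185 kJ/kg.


Radius R = 8/2 = 4 nm = 4e-09 m
Convert H_f = 185 kJ/kg = 185000 J/kg
dT = 2 * gamma_SL * T_bulk / (rho * H_f * R)
dT = 2 * 0.78 * 975 / (15659 * 185000 * 4e-09)
dT = 131.3 K

131.3


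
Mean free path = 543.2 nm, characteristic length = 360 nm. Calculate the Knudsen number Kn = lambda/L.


Knudsen number Kn = lambda / L
Kn = 543.2 / 360
Kn = 1.5089

1.5089


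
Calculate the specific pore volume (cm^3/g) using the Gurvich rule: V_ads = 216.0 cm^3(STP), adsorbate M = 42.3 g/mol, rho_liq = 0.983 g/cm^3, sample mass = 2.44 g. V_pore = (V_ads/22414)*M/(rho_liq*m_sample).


Moles adsorbed n = V_ads / 22414 = 216.0 / 22414 = 9.636834e-03 mol
Liquid volume V_liq = n * M / rho_liq = 9.636834e-03 * 42.3 / 0.983 = 0.41469 cm^3
Specific pore volume V_pore = V_liq / m_sample = 0.41469 / 2.44
V_pore = 0.17 cm^3/g

0.17


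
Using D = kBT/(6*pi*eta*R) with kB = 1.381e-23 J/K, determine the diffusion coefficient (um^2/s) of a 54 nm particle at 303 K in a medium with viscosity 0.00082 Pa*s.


Radius R = 54/2 = 27 nm = 2.7e-08 m
D = kB*T / (6*pi*eta*R)
D = 1.381e-23 * 303 / (6 * pi * 0.00082 * 2.7e-08)
D = 1.00267e-11 m^2/s = 10.027 um^2/s

10.027


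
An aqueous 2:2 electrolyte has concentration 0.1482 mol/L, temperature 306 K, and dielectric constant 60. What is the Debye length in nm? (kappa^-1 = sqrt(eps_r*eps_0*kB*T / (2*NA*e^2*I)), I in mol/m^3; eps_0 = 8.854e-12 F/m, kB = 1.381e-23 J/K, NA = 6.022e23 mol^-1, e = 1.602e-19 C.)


Ionic strength I = 0.1482 * 2^2 * 1000 = 592.8 mol/m^3
kappa^-1 = sqrt(60 * 8.854e-12 * 1.381e-23 * 306 / (2 * 6.022e23 * (1.602e-19)^2 * 592.8))
kappa^-1 = 0.35 nm

0.35


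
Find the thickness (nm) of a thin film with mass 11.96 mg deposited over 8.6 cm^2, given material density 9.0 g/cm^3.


Convert: m = 11.96 mg = 1.1960e-05 kg, A = 8.6 cm^2 = 8.6000e-04 m^2, rho = 9.0 g/cm^3 = 9000 kg/m^3
t = m / (A * rho)
t = 1.1960e-05 / (8.6000e-04 * 9000)
t = 1.5452e-06 m = 1545.2 nm

1545.2


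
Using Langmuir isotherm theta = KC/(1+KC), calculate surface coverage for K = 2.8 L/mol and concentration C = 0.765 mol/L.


Langmuir isotherm: theta = K*C / (1 + K*C)
K*C = 2.8 * 0.765 = 2.142
theta = 2.142 / (1 + 2.142) = 2.142 / 3.142
theta = 0.6817

0.6817


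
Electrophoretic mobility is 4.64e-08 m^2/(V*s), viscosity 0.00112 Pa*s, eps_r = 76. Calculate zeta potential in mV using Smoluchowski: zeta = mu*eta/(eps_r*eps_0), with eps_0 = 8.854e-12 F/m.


Smoluchowski equation: zeta = mu * eta / (eps_r * eps_0)
zeta = 4.64e-08 * 0.00112 / (76 * 8.854e-12)
zeta = 0.077229 V = 77.23 mV

77.23


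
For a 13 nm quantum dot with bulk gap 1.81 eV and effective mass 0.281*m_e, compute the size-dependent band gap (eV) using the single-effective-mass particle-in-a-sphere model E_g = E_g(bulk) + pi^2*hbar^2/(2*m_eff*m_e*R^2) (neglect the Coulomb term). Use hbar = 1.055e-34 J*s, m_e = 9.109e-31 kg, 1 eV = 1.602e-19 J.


Radius R = 13/2 nm = 6.5e-09 m
Confinement energy dE = pi^2 * hbar^2 / (2 * m_eff * m_e * R^2)
dE = pi^2 * (1.055e-34)^2 / (2 * 0.281 * 9.109e-31 * (6.5e-09)^2) J, divided by 1.602e-19 J/eV
dE = 0.0317 eV
Total band gap = E_g(bulk) + dE = 1.81 + 0.0317 = 1.8417 eV

1.8417


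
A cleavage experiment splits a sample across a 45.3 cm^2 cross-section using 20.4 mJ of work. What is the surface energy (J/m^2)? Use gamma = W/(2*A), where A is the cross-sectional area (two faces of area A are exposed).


Convert: A = 45.3 cm^2 = 0.00453 m^2, W = 20.4 mJ = 0.0204 J
Cleaving exposes two faces of area A, so total new surface = 2*A and gamma = W / (2*A)
gamma = 0.0204 / (2 * 0.00453)
gamma = 2.252 J/m^2

2.252


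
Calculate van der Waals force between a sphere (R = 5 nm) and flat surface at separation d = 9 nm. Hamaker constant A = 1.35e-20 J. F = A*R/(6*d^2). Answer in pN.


Convert to SI: R = 5 nm = 5e-09 m, d = 9 nm = 9e-09 m
F = A * R / (6 * d^2)
F = 1.35e-20 * 5e-09 / (6 * (9e-09)^2)
F = 1.38889e-13 N = 0.139 pN

0.139


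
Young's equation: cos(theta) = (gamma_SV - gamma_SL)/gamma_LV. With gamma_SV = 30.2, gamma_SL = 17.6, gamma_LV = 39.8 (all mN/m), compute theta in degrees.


cos(theta) = (gamma_SV - gamma_SL) / gamma_LV
cos(theta) = (30.2 - 17.6) / 39.8
cos(theta) = 0.316583
theta = arccos(0.316583) = 71.54 degrees

71.54


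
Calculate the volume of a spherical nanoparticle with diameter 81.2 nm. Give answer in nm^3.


Radius r = 81.2/2 = 40.6 nm
Volume V = (4/3) * pi * r^3
V = (4/3) * pi * (40.6)^3
V = 280328.15 nm^3

280328.15


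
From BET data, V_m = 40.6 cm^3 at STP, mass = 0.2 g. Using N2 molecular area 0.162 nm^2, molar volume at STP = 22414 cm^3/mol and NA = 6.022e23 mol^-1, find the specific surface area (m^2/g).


Number of moles in monolayer = V_m / 22414 = 40.6 / 22414 = 0.00181137
Number of molecules = moles * NA = 0.00181137 * 6.022e23
SA = molecules * sigma / mass
SA = (40.6 / 22414) * 6.022e23 * 0.162e-18 / 0.2
SA = 883.6 m^2/g

883.6


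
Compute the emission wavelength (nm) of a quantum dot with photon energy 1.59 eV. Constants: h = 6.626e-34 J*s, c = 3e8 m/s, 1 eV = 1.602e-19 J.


Convert energy: E = 1.59 eV = 1.59 * 1.602e-19 = 2.54718e-19 J
lambda = h*c / E = 6.626e-34 * 3e8 / 2.54718e-19
lambda = 7.80392e-07 m = 780.4 nm

780.4


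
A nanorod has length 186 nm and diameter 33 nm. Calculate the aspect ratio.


Aspect ratio AR = length / diameter
AR = 186 / 33
AR = 5.64

5.64


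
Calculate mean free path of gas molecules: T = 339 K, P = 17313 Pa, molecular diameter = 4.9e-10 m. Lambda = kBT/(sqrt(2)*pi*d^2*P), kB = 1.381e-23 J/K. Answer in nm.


Mean free path: lambda = kB*T / (sqrt(2) * pi * d^2 * P)
lambda = 1.381e-23 * 339 / (sqrt(2) * pi * (4.9e-10)^2 * 17313)
lambda = 2.53492e-07 m
lambda = 253.49 nm

253.49


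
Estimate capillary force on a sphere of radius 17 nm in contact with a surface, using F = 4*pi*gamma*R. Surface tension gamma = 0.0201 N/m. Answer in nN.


Convert radius: R = 17 nm = 1.7e-08 m
F = 4 * pi * gamma * R
F = 4 * pi * 0.0201 * 1.7e-08
F = 4.29393e-09 N = 4.2939 nN

4.2939


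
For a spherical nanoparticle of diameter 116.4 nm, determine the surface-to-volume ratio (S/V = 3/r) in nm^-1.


Radius r = 116.4/2 = 58.2 nm
S/V = 3 / r = 3 / 58.2
S/V = 0.0515 nm^-1

0.0515


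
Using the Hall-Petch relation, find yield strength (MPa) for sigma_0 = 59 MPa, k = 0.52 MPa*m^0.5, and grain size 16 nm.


d = 16 nm = 1.6e-08 m
sqrt(d) = 0.0001264911
Hall-Petch contribution = k / sqrt(d) = 0.52 / 0.0001264911 = 4111.0 MPa
sigma = sigma_0 + k/sqrt(d) = 59 + 4111.0 = 4170.0 MPa

4170.0


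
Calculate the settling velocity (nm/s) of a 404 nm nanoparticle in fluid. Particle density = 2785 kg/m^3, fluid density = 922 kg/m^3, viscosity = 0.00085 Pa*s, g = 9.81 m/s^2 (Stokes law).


Radius R = 404/2 nm = 2.02e-07 m
Density difference = 2785 - 922 = 1863 kg/m^3
v = 2 * R^2 * (rho_p - rho_f) * g / (9 * eta)
v = 2 * (2.02e-07)^2 * 1863 * 9.81 / (9 * 0.00085)
v = 1.94963e-07 m/s = 194.9634 nm/s

194.9634


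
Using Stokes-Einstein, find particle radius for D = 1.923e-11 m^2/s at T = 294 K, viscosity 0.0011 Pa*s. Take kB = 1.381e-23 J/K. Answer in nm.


Stokes-Einstein: R = kB*T / (6*pi*eta*D)
R = 1.381e-23 * 294 / (6 * pi * 0.0011 * 1.923e-11)
R = 1.01828e-08 m = 10.18 nm

10.18


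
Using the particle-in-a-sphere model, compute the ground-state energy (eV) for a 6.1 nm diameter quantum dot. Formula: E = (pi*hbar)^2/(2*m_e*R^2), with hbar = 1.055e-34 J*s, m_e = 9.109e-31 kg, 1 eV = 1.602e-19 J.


Radius R = 6.1/2 = 3.05 nm = 3.05e-09 m
E = (pi * 1.055e-34)^2 / (2 * 9.109e-31 * (3.05e-09)^2)
E(J) = 6.48193e-21
E = E(J) / 1.602e-19 = 0.0405 eV

0.0405


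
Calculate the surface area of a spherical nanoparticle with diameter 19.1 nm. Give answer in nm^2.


Radius r = 19.1/2 = 9.55 nm
Surface area SA = 4 * pi * r^2
SA = 4 * pi * (9.55)^2
SA = 1146.08 nm^2

1146.08


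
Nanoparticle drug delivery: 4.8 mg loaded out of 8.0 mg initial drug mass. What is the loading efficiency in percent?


Drug loading efficiency = (drug loaded / drug initial) * 100
DLE = 4.8 / 8.0 * 100
DLE = 0.6 * 100
DLE = 60.0%

60.0


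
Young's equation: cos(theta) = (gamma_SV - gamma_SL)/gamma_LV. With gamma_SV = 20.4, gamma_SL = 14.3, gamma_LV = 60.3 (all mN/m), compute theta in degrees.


cos(theta) = (gamma_SV - gamma_SL) / gamma_LV
cos(theta) = (20.4 - 14.3) / 60.3
cos(theta) = 0.101161
theta = arccos(0.101161) = 84.19 degrees

84.19


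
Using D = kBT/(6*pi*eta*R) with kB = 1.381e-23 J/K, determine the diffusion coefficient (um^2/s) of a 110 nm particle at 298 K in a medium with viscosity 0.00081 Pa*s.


Radius R = 110/2 = 55 nm = 5.5e-08 m
D = kB*T / (6*pi*eta*R)
D = 1.381e-23 * 298 / (6 * pi * 0.00081 * 5.5e-08)
D = 4.90073e-12 m^2/s = 4.901 um^2/s

4.901


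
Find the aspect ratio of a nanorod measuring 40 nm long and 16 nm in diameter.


Aspect ratio AR = length / diameter
AR = 40 / 16
AR = 2.5

2.5


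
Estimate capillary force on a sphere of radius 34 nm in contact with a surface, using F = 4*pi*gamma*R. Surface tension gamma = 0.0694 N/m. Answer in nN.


Convert radius: R = 34 nm = 3.4e-08 m
F = 4 * pi * gamma * R
F = 4 * pi * 0.0694 * 3.4e-08
F = 2.96516e-08 N = 29.6516 nN

29.6516


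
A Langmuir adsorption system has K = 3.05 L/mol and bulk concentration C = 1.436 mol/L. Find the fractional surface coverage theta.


Langmuir isotherm: theta = K*C / (1 + K*C)
K*C = 3.05 * 1.436 = 4.3798
theta = 4.3798 / (1 + 4.3798) = 4.3798 / 5.3798
theta = 0.8141

0.8141


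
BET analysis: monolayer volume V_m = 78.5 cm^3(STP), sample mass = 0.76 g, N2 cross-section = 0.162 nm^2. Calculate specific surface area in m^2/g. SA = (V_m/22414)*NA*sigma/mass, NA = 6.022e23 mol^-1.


Number of moles in monolayer = V_m / 22414 = 78.5 / 22414 = 0.00350228
Number of molecules = moles * NA = 0.00350228 * 6.022e23
SA = molecules * sigma / mass
SA = (78.5 / 22414) * 6.022e23 * 0.162e-18 / 0.76
SA = 449.6 m^2/g

449.6


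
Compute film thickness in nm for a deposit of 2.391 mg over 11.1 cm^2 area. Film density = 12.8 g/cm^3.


Convert: m = 2.391 mg = 2.3910e-06 kg, A = 11.1 cm^2 = 1.1100e-03 m^2, rho = 12.8 g/cm^3 = 12800 kg/m^3
t = m / (A * rho)
t = 2.3910e-06 / (1.1100e-03 * 12800)
t = 1.6829e-07 m = 168.3 nm

168.3


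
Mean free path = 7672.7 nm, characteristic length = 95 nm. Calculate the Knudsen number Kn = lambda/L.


Knudsen number Kn = lambda / L
Kn = 7672.7 / 95
Kn = 80.7653

80.7653


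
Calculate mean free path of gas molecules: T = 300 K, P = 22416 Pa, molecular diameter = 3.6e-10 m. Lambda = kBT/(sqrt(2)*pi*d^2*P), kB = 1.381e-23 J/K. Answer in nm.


Mean free path: lambda = kB*T / (sqrt(2) * pi * d^2 * P)
lambda = 1.381e-23 * 300 / (sqrt(2) * pi * (3.6e-10)^2 * 22416)
lambda = 3.20987e-07 m
lambda = 320.99 nm

320.99


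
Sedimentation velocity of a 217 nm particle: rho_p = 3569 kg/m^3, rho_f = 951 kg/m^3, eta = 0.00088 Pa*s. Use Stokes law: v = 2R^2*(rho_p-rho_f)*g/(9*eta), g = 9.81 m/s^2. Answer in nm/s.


Radius R = 217/2 nm = 1.085e-07 m
Density difference = 3569 - 951 = 2618 kg/m^3
v = 2 * R^2 * (rho_p - rho_f) * g / (9 * eta)
v = 2 * (1.085e-07)^2 * 2618 * 9.81 / (9 * 0.00088)
v = 7.63489e-08 m/s = 76.3489 nm/s

76.3489


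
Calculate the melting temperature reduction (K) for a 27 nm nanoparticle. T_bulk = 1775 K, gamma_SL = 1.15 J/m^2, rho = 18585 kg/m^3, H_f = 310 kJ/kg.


Radius R = 27/2 = 13.5 nm = 1.35e-08 m
Convert H_f = 310 kJ/kg = 310000 J/kg
dT = 2 * gamma_SL * T_bulk / (rho * H_f * R)
dT = 2 * 1.15 * 1775 / (18585 * 310000 * 1.35e-08)
dT = 52.5 K

52.5


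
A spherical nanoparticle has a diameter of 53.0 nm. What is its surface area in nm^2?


Radius r = 53.0/2 = 26.5 nm
Surface area SA = 4 * pi * r^2
SA = 4 * pi * (26.5)^2
SA = 8824.73 nm^2

8824.73


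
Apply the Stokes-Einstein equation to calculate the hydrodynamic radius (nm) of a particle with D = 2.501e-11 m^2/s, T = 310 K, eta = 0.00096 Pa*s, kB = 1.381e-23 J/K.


Stokes-Einstein: R = kB*T / (6*pi*eta*D)
R = 1.381e-23 * 310 / (6 * pi * 0.00096 * 2.501e-11)
R = 9.45952e-09 m = 9.46 nm

9.46


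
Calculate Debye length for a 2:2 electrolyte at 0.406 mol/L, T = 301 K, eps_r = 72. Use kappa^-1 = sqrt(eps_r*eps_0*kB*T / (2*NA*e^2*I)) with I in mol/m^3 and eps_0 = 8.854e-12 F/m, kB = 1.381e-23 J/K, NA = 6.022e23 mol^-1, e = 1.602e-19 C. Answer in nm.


Ionic strength I = 0.406 * 2^2 * 1000 = 1624 mol/m^3
kappa^-1 = sqrt(72 * 8.854e-12 * 1.381e-23 * 301 / (2 * 6.022e23 * (1.602e-19)^2 * 1624))
kappa^-1 = 0.23 nm

0.23


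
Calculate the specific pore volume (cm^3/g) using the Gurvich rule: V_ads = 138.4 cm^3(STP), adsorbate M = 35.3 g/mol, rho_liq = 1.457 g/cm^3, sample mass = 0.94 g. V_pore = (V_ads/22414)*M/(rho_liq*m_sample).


Moles adsorbed n = V_ads / 22414 = 138.4 / 22414 = 6.174712e-03 mol
Liquid volume V_liq = n * M / rho_liq = 6.174712e-03 * 35.3 / 1.457 = 0.14960 cm^3
Specific pore volume V_pore = V_liq / m_sample = 0.14960 / 0.94
V_pore = 0.1591 cm^3/g

0.1591


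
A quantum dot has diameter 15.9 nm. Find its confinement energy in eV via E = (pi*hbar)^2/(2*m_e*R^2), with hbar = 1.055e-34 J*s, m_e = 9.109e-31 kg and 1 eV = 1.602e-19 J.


Radius R = 15.9/2 = 7.95 nm = 7.95e-09 m
E = (pi * 1.055e-34)^2 / (2 * 9.109e-31 * (7.95e-09)^2)
E(J) = 9.54047e-22
E = E(J) / 1.602e-19 = 0.006 eV

0.006


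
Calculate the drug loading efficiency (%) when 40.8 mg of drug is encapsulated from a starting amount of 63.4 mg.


Drug loading efficiency = (drug loaded / drug initial) * 100
DLE = 40.8 / 63.4 * 100
DLE = 0.6435 * 100
DLE = 64.35%

64.35


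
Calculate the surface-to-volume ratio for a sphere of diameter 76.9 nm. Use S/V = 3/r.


Radius r = 76.9/2 = 38.45 nm
S/V = 3 / r = 3 / 38.45
S/V = 0.078 nm^-1

0.078


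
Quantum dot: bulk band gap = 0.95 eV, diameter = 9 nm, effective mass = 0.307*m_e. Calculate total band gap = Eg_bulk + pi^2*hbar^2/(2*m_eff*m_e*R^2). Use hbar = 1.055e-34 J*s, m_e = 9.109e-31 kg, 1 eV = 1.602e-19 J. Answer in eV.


Radius R = 9/2 nm = 4.5e-09 m
Confinement energy dE = pi^2 * hbar^2 / (2 * m_eff * m_e * R^2)
dE = pi^2 * (1.055e-34)^2 / (2 * 0.307 * 9.109e-31 * (4.5e-09)^2) J, divided by 1.602e-19 J/eV
dE = 0.0605 eV
Total band gap = E_g(bulk) + dE = 0.95 + 0.0605 = 1.0105 eV

1.0105


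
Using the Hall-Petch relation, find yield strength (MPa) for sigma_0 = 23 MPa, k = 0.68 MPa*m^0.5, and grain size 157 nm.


d = 157 nm = 1.57e-07 m
sqrt(d) = 0.0003962323
Hall-Petch contribution = k / sqrt(d) = 0.68 / 0.0003962323 = 1716.2 MPa
sigma = sigma_0 + k/sqrt(d) = 23 + 1716.2 = 1739.2 MPa

1739.2


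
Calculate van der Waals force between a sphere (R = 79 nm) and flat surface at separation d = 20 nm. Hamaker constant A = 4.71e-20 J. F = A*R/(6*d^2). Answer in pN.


Convert to SI: R = 79 nm = 7.9e-08 m, d = 20 nm = 2e-08 m
F = A * R / (6 * d^2)
F = 4.71e-20 * 7.9e-08 / (6 * (2e-08)^2)
F = 1.55037e-12 N = 1.55 pN

1.55


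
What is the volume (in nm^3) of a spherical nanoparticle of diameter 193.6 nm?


Radius r = 193.6/2 = 96.8 nm
Volume V = (4/3) * pi * r^3
V = (4/3) * pi * (96.8)^3
V = 3799397.05 nm^3

3799397.05


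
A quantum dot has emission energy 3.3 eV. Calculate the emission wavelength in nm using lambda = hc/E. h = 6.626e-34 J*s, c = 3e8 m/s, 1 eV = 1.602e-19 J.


Convert energy: E = 3.3 eV = 3.3 * 1.602e-19 = 5.2866e-19 J
lambda = h*c / E = 6.626e-34 * 3e8 / 5.2866e-19
lambda = 3.76007e-07 m = 376.0 nm

376.0


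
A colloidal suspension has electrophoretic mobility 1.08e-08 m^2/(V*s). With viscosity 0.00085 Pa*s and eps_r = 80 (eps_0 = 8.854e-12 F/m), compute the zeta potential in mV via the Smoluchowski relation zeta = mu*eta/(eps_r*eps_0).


Smoluchowski equation: zeta = mu * eta / (eps_r * eps_0)
zeta = 1.08e-08 * 0.00085 / (80 * 8.854e-12)
zeta = 0.01296 V = 12.96 mV

12.96


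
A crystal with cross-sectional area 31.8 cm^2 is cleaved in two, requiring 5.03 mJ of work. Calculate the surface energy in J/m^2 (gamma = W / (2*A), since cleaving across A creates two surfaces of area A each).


Convert: A = 31.8 cm^2 = 0.00318 m^2, W = 5.03 mJ = 0.00503 J
Cleaving exposes two faces of area A, so total new surface = 2*A and gamma = W / (2*A)
gamma = 0.00503 / (2 * 0.00318)
gamma = 0.791 J/m^2

0.791


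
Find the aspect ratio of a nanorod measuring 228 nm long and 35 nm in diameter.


Aspect ratio AR = length / diameter
AR = 228 / 35
AR = 6.51

6.51


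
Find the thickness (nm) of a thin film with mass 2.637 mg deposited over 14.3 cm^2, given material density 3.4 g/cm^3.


Convert: m = 2.637 mg = 2.6370e-06 kg, A = 14.3 cm^2 = 1.4300e-03 m^2, rho = 3.4 g/cm^3 = 3400 kg/m^3
t = m / (A * rho)
t = 2.6370e-06 / (1.4300e-03 * 3400)
t = 5.4237e-07 m = 542.4 nm

542.4


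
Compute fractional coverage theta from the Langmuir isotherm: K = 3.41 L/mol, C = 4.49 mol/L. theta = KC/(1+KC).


Langmuir isotherm: theta = K*C / (1 + K*C)
K*C = 3.41 * 4.49 = 15.3109
theta = 15.3109 / (1 + 15.3109) = 15.3109 / 16.3109
theta = 0.9387

0.9387


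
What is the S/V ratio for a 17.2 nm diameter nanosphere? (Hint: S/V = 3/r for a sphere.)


Radius r = 17.2/2 = 8.6 nm
S/V = 3 / r = 3 / 8.6
S/V = 0.3488 nm^-1

0.3488


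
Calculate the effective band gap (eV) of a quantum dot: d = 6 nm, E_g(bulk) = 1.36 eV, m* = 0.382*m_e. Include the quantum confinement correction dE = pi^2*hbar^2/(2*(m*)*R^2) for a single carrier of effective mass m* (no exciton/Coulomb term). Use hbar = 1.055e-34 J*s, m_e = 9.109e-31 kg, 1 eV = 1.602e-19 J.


Radius R = 6/2 nm = 3e-09 m
Confinement energy dE = pi^2 * hbar^2 / (2 * m_eff * m_e * R^2)
dE = pi^2 * (1.055e-34)^2 / (2 * 0.382 * 9.109e-31 * (3e-09)^2) J, divided by 1.602e-19 J/eV
dE = 0.1095 eV
Total band gap = E_g(bulk) + dE = 1.36 + 0.1095 = 1.4695 eV

1.4695


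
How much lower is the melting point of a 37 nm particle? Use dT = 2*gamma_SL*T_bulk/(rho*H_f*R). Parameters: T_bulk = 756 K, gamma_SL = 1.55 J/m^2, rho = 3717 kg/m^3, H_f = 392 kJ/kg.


Radius R = 37/2 = 18.5 nm = 1.85e-08 m
Convert H_f = 392 kJ/kg = 392000 J/kg
dT = 2 * gamma_SL * T_bulk / (rho * H_f * R)
dT = 2 * 1.55 * 756 / (3717 * 392000 * 1.85e-08)
dT = 86.9 K

86.9


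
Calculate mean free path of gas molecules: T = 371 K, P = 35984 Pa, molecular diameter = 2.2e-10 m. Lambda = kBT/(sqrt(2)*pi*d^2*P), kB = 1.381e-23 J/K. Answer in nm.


Mean free path: lambda = kB*T / (sqrt(2) * pi * d^2 * P)
lambda = 1.381e-23 * 371 / (sqrt(2) * pi * (2.2e-10)^2 * 35984)
lambda = 6.62137e-07 m
lambda = 662.14 nm

662.14


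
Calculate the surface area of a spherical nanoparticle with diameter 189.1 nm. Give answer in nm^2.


Radius r = 189.1/2 = 94.55 nm
Surface area SA = 4 * pi * r^2
SA = 4 * pi * (94.55)^2
SA = 112339.61 nm^2

112339.61


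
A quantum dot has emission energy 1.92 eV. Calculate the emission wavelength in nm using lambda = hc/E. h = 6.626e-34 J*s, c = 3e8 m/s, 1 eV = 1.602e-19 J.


Convert energy: E = 1.92 eV = 1.92 * 1.602e-19 = 3.07584e-19 J
lambda = h*c / E = 6.626e-34 * 3e8 / 3.07584e-19
lambda = 6.46262e-07 m = 646.3 nm

646.3


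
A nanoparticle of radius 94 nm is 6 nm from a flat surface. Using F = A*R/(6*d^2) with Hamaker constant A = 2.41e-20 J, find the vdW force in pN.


Convert to SI: R = 94 nm = 9.4e-08 m, d = 6 nm = 6e-09 m
F = A * R / (6 * d^2)
F = 2.41e-20 * 9.4e-08 / (6 * (6e-09)^2)
F = 1.0488e-11 N = 10.488 pN

10.488


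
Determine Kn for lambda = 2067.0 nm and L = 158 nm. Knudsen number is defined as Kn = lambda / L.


Knudsen number Kn = lambda / L
Kn = 2067.0 / 158
Kn = 13.0823

13.0823


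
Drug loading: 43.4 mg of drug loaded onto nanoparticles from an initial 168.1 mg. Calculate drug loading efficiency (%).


Drug loading efficiency = (drug loaded / drug initial) * 100
DLE = 43.4 / 168.1 * 100
DLE = 0.2582 * 100
DLE = 25.82%

25.82


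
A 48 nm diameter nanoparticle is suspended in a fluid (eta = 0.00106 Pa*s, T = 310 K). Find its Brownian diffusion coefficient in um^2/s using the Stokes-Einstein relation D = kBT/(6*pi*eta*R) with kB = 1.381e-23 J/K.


Radius R = 48/2 = 24 nm = 2.4e-08 m
D = kB*T / (6*pi*eta*R)
D = 1.381e-23 * 310 / (6 * pi * 0.00106 * 2.4e-08)
D = 8.92765e-12 m^2/s = 8.928 um^2/s

8.928


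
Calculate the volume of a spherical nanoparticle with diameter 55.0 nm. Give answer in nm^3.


Radius r = 55.0/2 = 27.5 nm
Volume V = (4/3) * pi * r^3
V = (4/3) * pi * (27.5)^3
V = 87113.75 nm^3

87113.75


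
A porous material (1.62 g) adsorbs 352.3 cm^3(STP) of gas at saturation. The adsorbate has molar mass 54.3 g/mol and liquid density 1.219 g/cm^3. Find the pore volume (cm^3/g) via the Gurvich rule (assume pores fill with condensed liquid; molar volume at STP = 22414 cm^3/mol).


Moles adsorbed n = V_ads / 22414 = 352.3 / 22414 = 1.571785e-02 mol
Liquid volume V_liq = n * M / rho_liq = 1.571785e-02 * 54.3 / 1.219 = 0.70015 cm^3
Specific pore volume V_pore = V_liq / m_sample = 0.70015 / 1.62
V_pore = 0.4322 cm^3/g

0.4322


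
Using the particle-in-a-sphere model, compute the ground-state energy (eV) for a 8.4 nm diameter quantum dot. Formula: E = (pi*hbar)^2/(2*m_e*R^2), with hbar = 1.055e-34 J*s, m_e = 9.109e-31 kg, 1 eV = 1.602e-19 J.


Radius R = 8.4/2 = 4.2 nm = 4.2e-09 m
E = (pi * 1.055e-34)^2 / (2 * 9.109e-31 * (4.2e-09)^2)
E(J) = 3.41826e-21
E = E(J) / 1.602e-19 = 0.0213 eV

0.0213


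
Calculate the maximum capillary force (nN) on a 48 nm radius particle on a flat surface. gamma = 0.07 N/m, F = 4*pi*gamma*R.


Convert radius: R = 48 nm = 4.8e-08 m
F = 4 * pi * gamma * R
F = 4 * pi * 0.07 * 4.8e-08
F = 4.2223e-08 N = 42.223 nN

42.223


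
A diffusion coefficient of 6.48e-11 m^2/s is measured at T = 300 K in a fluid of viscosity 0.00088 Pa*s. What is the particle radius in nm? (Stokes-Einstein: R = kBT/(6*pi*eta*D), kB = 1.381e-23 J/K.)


Stokes-Einstein: R = kB*T / (6*pi*eta*D)
R = 1.381e-23 * 300 / (6 * pi * 0.00088 * 6.48e-11)
R = 3.85439e-09 m = 3.85 nm

3.85


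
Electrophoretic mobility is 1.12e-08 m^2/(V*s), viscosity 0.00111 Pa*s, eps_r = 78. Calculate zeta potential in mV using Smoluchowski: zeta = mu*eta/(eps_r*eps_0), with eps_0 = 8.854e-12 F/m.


Smoluchowski equation: zeta = mu * eta / (eps_r * eps_0)
zeta = 1.12e-08 * 0.00111 / (78 * 8.854e-12)
zeta = 0.018001 V = 18.0 mV

18.0


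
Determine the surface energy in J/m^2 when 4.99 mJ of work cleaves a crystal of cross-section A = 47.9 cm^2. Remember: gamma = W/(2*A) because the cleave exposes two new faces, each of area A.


Convert: A = 47.9 cm^2 = 0.00479 m^2, W = 4.99 mJ = 0.00499 J
Cleaving exposes two faces of area A, so total new surface = 2*A and gamma = W / (2*A)
gamma = 0.00499 / (2 * 0.00479)
gamma = 0.521 J/m^2

0.521


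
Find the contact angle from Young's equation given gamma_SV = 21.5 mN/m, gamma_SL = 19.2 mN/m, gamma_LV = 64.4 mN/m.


cos(theta) = (gamma_SV - gamma_SL) / gamma_LV
cos(theta) = (21.5 - 19.2) / 64.4
cos(theta) = 0.035714
theta = arccos(0.035714) = 87.95 degrees

87.95


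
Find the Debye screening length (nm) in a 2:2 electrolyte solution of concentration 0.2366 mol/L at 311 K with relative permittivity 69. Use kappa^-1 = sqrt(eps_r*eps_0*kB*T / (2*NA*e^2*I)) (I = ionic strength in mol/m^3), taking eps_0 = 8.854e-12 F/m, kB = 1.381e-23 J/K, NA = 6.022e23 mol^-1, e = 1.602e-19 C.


Ionic strength I = 0.2366 * 2^2 * 1000 = 946.4 mol/m^3
kappa^-1 = sqrt(69 * 8.854e-12 * 1.381e-23 * 311 / (2 * 6.022e23 * (1.602e-19)^2 * 946.4))
kappa^-1 = 0.299 nm

0.299


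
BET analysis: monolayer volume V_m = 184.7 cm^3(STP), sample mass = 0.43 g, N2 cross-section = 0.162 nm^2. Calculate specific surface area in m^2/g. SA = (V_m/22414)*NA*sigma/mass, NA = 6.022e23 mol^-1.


Number of moles in monolayer = V_m / 22414 = 184.7 / 22414 = 0.00824039
Number of molecules = moles * NA = 0.00824039 * 6.022e23
SA = molecules * sigma / mass
SA = (184.7 / 22414) * 6.022e23 * 0.162e-18 / 0.43
SA = 1869.5 m^2/g

1869.5


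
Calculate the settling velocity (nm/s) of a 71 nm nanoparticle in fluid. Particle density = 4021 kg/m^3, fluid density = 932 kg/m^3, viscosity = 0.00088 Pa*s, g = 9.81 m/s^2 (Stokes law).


Radius R = 71/2 nm = 3.55e-08 m
Density difference = 4021 - 932 = 3089 kg/m^3
v = 2 * R^2 * (rho_p - rho_f) * g / (9 * eta)
v = 2 * (3.55e-08)^2 * 3089 * 9.81 / (9 * 0.00088)
v = 9.64381e-09 m/s = 9.6438 nm/s

9.6438


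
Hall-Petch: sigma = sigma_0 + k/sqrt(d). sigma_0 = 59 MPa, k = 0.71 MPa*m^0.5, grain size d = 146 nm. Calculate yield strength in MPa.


d = 146 nm = 1.46e-07 m
sqrt(d) = 0.0003820995
Hall-Petch contribution = k / sqrt(d) = 0.71 / 0.0003820995 = 1858.2 MPa
sigma = sigma_0 + k/sqrt(d) = 59 + 1858.2 = 1917.2 MPa

1917.2


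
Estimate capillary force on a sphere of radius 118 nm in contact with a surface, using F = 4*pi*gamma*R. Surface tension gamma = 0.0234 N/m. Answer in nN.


Convert radius: R = 118 nm = 1.18e-07 m
F = 4 * pi * gamma * R
F = 4 * pi * 0.0234 * 1.18e-07
F = 3.46983e-08 N = 34.6983 nN

34.6983


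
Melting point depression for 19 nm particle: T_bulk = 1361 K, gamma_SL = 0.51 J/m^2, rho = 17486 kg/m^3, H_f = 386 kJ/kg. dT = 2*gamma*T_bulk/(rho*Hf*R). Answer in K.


Radius R = 19/2 = 9.5 nm = 9.5e-09 m
Convert H_f = 386 kJ/kg = 386000 J/kg
dT = 2 * gamma_SL * T_bulk / (rho * H_f * R)
dT = 2 * 0.51 * 1361 / (17486 * 386000 * 9.5e-09)
dT = 21.6 K

21.6


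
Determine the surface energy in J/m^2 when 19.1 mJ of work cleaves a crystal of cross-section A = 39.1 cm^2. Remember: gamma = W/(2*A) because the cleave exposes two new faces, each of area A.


Convert: A = 39.1 cm^2 = 0.00391 m^2, W = 19.1 mJ = 0.0191 J
Cleaving exposes two faces of area A, so total new surface = 2*A and gamma = W / (2*A)
gamma = 0.0191 / (2 * 0.00391)
gamma = 2.442 J/m^2

2.442


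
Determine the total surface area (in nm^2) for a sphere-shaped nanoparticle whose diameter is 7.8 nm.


Radius r = 7.8/2 = 3.9 nm
Surface area SA = 4 * pi * r^2
SA = 4 * pi * (3.9)^2
SA = 191.13 nm^2

191.13


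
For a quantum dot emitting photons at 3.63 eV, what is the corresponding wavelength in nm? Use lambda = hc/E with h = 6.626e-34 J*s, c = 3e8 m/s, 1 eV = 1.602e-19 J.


Convert energy: E = 3.63 eV = 3.63 * 1.602e-19 = 5.81526e-19 J
lambda = h*c / E = 6.626e-34 * 3e8 / 5.81526e-19
lambda = 3.41825e-07 m = 341.8 nm

341.8


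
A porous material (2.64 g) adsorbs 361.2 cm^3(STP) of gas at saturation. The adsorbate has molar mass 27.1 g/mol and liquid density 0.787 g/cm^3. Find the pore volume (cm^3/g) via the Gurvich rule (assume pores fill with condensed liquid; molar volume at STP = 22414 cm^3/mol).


Moles adsorbed n = V_ads / 22414 = 361.2 / 22414 = 1.611493e-02 mol
Liquid volume V_liq = n * M / rho_liq = 1.611493e-02 * 27.1 / 0.787 = 0.55491 cm^3
Specific pore volume V_pore = V_liq / m_sample = 0.55491 / 2.64
V_pore = 0.2102 cm^3/g

0.2102


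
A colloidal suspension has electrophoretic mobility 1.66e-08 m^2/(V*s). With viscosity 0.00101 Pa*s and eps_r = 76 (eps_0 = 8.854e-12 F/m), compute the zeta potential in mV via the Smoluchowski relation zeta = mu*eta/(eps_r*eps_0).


Smoluchowski equation: zeta = mu * eta / (eps_r * eps_0)
zeta = 1.66e-08 * 0.00101 / (76 * 8.854e-12)
zeta = 0.024916 V = 24.92 mV

24.92


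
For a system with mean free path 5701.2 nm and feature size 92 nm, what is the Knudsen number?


Knudsen number Kn = lambda / L
Kn = 5701.2 / 92
Kn = 61.9696

61.9696


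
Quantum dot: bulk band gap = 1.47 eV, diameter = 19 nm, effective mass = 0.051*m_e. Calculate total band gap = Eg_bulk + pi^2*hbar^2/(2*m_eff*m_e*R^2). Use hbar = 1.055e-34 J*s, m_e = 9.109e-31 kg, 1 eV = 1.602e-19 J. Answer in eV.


Radius R = 19/2 nm = 9.5e-09 m
Confinement energy dE = pi^2 * hbar^2 / (2 * m_eff * m_e * R^2)
dE = pi^2 * (1.055e-34)^2 / (2 * 0.051 * 9.109e-31 * (9.5e-09)^2) J, divided by 1.602e-19 J/eV
dE = 0.0818 eV
Total band gap = E_g(bulk) + dE = 1.47 + 0.0818 = 1.5518 eV

1.5518


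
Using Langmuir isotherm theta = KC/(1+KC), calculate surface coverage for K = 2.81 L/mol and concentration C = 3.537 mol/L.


Langmuir isotherm: theta = K*C / (1 + K*C)
K*C = 2.81 * 3.537 = 9.93897
theta = 9.93897 / (1 + 9.93897) = 9.93897 / 10.93897
theta = 0.9086

0.9086


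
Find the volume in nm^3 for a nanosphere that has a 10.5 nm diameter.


Radius r = 10.5/2 = 5.25 nm
Volume V = (4/3) * pi * r^3
V = (4/3) * pi * (5.25)^3
V = 606.13 nm^3

606.13


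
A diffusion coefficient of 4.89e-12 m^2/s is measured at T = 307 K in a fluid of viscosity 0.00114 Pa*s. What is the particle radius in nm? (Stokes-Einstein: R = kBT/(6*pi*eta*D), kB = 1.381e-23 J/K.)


Stokes-Einstein: R = kB*T / (6*pi*eta*D)
R = 1.381e-23 * 307 / (6 * pi * 0.00114 * 4.89e-12)
R = 4.03476e-08 m = 40.35 nm

40.35


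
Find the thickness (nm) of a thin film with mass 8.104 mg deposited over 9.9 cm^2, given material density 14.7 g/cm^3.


Convert: m = 8.104 mg = 8.1040e-06 kg, A = 9.9 cm^2 = 9.9000e-04 m^2, rho = 14.7 g/cm^3 = 14700 kg/m^3
t = m / (A * rho)
t = 8.1040e-06 / (9.9000e-04 * 14700)
t = 5.5686e-07 m = 556.9 nm

556.9


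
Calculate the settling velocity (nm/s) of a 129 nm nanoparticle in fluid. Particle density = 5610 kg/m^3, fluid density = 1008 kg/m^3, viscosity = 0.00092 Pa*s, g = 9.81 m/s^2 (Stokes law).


Radius R = 129/2 nm = 6.45e-08 m
Density difference = 5610 - 1008 = 4602 kg/m^3
v = 2 * R^2 * (rho_p - rho_f) * g / (9 * eta)
v = 2 * (6.45e-08)^2 * 4602 * 9.81 / (9 * 0.00092)
v = 4.53664e-08 m/s = 45.3664 nm/s

45.3664


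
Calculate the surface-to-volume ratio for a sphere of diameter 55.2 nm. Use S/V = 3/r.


Radius r = 55.2/2 = 27.6 nm
S/V = 3 / r = 3 / 27.6
S/V = 0.1087 nm^-1

0.1087


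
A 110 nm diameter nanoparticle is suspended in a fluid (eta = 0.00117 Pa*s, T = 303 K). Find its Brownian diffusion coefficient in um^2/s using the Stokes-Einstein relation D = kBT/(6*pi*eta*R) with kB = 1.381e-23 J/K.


Radius R = 110/2 = 55 nm = 5.5e-08 m
D = kB*T / (6*pi*eta*R)
D = 1.381e-23 * 303 / (6 * pi * 0.00117 * 5.5e-08)
D = 3.44974e-12 m^2/s = 3.45 um^2/s

3.45


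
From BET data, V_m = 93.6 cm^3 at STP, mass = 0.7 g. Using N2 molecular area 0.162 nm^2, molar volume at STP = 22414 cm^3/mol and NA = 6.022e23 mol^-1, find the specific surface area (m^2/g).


Number of moles in monolayer = V_m / 22414 = 93.6 / 22414 = 0.00417596
Number of molecules = moles * NA = 0.00417596 * 6.022e23
SA = molecules * sigma / mass
SA = (93.6 / 22414) * 6.022e23 * 0.162e-18 / 0.7
SA = 582.0 m^2/g

582.0
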